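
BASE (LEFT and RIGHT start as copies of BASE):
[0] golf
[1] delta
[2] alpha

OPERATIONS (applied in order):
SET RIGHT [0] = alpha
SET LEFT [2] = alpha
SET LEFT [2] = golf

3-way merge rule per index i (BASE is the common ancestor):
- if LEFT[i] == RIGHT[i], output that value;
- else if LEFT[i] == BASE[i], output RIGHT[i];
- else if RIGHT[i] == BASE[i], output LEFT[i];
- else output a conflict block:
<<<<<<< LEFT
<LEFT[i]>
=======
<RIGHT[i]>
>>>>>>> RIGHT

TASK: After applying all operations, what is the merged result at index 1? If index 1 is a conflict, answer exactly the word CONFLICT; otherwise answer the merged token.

Final LEFT:  [golf, delta, golf]
Final RIGHT: [alpha, delta, alpha]
i=0: L=golf=BASE, R=alpha -> take RIGHT -> alpha
i=1: L=delta R=delta -> agree -> delta
i=2: L=golf, R=alpha=BASE -> take LEFT -> golf
Index 1 -> delta

Answer: delta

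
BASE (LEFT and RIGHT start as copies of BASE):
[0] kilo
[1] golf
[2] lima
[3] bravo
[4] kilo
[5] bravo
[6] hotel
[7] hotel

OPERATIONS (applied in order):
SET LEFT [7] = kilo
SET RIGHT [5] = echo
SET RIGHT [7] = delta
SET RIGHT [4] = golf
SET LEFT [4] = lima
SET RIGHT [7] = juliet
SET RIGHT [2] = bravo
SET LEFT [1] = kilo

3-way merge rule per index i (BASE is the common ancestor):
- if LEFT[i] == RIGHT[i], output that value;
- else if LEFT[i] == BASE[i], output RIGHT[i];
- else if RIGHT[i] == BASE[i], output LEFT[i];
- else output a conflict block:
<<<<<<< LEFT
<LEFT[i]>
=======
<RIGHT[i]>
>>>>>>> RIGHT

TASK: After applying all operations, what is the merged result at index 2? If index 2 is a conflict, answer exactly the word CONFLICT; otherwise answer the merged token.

Final LEFT:  [kilo, kilo, lima, bravo, lima, bravo, hotel, kilo]
Final RIGHT: [kilo, golf, bravo, bravo, golf, echo, hotel, juliet]
i=0: L=kilo R=kilo -> agree -> kilo
i=1: L=kilo, R=golf=BASE -> take LEFT -> kilo
i=2: L=lima=BASE, R=bravo -> take RIGHT -> bravo
i=3: L=bravo R=bravo -> agree -> bravo
i=4: BASE=kilo L=lima R=golf all differ -> CONFLICT
i=5: L=bravo=BASE, R=echo -> take RIGHT -> echo
i=6: L=hotel R=hotel -> agree -> hotel
i=7: BASE=hotel L=kilo R=juliet all differ -> CONFLICT
Index 2 -> bravo

Answer: bravo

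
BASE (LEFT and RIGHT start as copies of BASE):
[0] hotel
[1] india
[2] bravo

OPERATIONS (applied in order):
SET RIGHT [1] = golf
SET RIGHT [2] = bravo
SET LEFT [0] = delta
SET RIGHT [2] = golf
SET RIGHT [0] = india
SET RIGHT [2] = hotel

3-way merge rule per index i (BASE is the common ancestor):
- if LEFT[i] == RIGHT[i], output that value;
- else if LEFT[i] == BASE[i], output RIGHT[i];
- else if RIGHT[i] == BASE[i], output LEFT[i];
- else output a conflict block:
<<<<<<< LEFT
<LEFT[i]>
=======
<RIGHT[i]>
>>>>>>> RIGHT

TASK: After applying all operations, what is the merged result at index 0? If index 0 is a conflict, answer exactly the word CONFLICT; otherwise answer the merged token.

Final LEFT:  [delta, india, bravo]
Final RIGHT: [india, golf, hotel]
i=0: BASE=hotel L=delta R=india all differ -> CONFLICT
i=1: L=india=BASE, R=golf -> take RIGHT -> golf
i=2: L=bravo=BASE, R=hotel -> take RIGHT -> hotel
Index 0 -> CONFLICT

Answer: CONFLICT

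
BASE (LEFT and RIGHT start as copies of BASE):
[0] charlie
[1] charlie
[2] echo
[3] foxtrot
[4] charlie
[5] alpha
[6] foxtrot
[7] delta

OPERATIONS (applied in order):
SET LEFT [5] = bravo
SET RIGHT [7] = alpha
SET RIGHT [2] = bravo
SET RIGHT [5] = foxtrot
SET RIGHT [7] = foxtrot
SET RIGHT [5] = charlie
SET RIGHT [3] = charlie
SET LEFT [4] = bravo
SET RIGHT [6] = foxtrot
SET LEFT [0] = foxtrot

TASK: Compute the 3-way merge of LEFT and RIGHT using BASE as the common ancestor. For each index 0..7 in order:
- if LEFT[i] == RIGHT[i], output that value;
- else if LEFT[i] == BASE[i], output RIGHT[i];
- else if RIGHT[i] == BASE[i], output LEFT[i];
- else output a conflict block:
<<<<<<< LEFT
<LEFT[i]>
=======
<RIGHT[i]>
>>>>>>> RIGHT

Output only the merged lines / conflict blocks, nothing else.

Answer: foxtrot
charlie
bravo
charlie
bravo
<<<<<<< LEFT
bravo
=======
charlie
>>>>>>> RIGHT
foxtrot
foxtrot

Derivation:
Final LEFT:  [foxtrot, charlie, echo, foxtrot, bravo, bravo, foxtrot, delta]
Final RIGHT: [charlie, charlie, bravo, charlie, charlie, charlie, foxtrot, foxtrot]
i=0: L=foxtrot, R=charlie=BASE -> take LEFT -> foxtrot
i=1: L=charlie R=charlie -> agree -> charlie
i=2: L=echo=BASE, R=bravo -> take RIGHT -> bravo
i=3: L=foxtrot=BASE, R=charlie -> take RIGHT -> charlie
i=4: L=bravo, R=charlie=BASE -> take LEFT -> bravo
i=5: BASE=alpha L=bravo R=charlie all differ -> CONFLICT
i=6: L=foxtrot R=foxtrot -> agree -> foxtrot
i=7: L=delta=BASE, R=foxtrot -> take RIGHT -> foxtrot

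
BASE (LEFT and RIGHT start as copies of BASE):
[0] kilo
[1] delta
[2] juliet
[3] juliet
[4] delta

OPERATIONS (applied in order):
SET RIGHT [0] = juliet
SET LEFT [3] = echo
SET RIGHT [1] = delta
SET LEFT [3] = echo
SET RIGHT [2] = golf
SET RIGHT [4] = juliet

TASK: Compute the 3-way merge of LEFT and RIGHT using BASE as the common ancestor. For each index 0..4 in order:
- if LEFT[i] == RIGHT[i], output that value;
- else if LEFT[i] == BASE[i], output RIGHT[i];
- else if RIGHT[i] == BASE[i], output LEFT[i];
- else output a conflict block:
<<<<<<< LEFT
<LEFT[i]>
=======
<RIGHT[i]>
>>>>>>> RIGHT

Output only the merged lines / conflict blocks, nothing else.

Final LEFT:  [kilo, delta, juliet, echo, delta]
Final RIGHT: [juliet, delta, golf, juliet, juliet]
i=0: L=kilo=BASE, R=juliet -> take RIGHT -> juliet
i=1: L=delta R=delta -> agree -> delta
i=2: L=juliet=BASE, R=golf -> take RIGHT -> golf
i=3: L=echo, R=juliet=BASE -> take LEFT -> echo
i=4: L=delta=BASE, R=juliet -> take RIGHT -> juliet

Answer: juliet
delta
golf
echo
juliet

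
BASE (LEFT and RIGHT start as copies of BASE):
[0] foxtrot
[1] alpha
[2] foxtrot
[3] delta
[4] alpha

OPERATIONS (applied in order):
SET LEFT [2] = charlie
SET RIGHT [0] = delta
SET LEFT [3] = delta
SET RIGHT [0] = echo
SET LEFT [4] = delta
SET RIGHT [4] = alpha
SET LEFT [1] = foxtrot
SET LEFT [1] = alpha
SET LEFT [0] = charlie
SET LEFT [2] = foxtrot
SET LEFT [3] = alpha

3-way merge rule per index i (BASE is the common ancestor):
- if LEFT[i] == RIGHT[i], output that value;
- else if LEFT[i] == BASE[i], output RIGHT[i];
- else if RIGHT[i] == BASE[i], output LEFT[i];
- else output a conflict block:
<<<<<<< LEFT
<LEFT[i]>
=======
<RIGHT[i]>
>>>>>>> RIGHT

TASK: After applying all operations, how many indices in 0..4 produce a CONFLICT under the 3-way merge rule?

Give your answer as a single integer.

Answer: 1

Derivation:
Final LEFT:  [charlie, alpha, foxtrot, alpha, delta]
Final RIGHT: [echo, alpha, foxtrot, delta, alpha]
i=0: BASE=foxtrot L=charlie R=echo all differ -> CONFLICT
i=1: L=alpha R=alpha -> agree -> alpha
i=2: L=foxtrot R=foxtrot -> agree -> foxtrot
i=3: L=alpha, R=delta=BASE -> take LEFT -> alpha
i=4: L=delta, R=alpha=BASE -> take LEFT -> delta
Conflict count: 1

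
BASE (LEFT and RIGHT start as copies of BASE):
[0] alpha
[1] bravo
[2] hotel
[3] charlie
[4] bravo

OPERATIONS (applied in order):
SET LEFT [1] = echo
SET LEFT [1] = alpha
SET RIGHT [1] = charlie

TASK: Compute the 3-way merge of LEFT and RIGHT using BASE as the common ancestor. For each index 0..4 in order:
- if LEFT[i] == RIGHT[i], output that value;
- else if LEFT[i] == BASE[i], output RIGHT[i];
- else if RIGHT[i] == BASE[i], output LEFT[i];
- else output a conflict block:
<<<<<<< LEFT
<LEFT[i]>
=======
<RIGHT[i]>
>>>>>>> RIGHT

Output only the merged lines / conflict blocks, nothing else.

Final LEFT:  [alpha, alpha, hotel, charlie, bravo]
Final RIGHT: [alpha, charlie, hotel, charlie, bravo]
i=0: L=alpha R=alpha -> agree -> alpha
i=1: BASE=bravo L=alpha R=charlie all differ -> CONFLICT
i=2: L=hotel R=hotel -> agree -> hotel
i=3: L=charlie R=charlie -> agree -> charlie
i=4: L=bravo R=bravo -> agree -> bravo

Answer: alpha
<<<<<<< LEFT
alpha
=======
charlie
>>>>>>> RIGHT
hotel
charlie
bravo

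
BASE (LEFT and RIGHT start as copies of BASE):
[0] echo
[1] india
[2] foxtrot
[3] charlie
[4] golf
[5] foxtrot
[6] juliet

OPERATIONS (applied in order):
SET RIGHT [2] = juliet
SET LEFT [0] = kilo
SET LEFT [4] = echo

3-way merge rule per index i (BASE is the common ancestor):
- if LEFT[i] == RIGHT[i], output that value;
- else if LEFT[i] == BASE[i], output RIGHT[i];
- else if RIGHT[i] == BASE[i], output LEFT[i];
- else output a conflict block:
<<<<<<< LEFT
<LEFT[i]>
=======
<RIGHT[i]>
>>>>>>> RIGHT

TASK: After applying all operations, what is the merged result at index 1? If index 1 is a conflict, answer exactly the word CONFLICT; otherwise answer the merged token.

Answer: india

Derivation:
Final LEFT:  [kilo, india, foxtrot, charlie, echo, foxtrot, juliet]
Final RIGHT: [echo, india, juliet, charlie, golf, foxtrot, juliet]
i=0: L=kilo, R=echo=BASE -> take LEFT -> kilo
i=1: L=india R=india -> agree -> india
i=2: L=foxtrot=BASE, R=juliet -> take RIGHT -> juliet
i=3: L=charlie R=charlie -> agree -> charlie
i=4: L=echo, R=golf=BASE -> take LEFT -> echo
i=5: L=foxtrot R=foxtrot -> agree -> foxtrot
i=6: L=juliet R=juliet -> agree -> juliet
Index 1 -> india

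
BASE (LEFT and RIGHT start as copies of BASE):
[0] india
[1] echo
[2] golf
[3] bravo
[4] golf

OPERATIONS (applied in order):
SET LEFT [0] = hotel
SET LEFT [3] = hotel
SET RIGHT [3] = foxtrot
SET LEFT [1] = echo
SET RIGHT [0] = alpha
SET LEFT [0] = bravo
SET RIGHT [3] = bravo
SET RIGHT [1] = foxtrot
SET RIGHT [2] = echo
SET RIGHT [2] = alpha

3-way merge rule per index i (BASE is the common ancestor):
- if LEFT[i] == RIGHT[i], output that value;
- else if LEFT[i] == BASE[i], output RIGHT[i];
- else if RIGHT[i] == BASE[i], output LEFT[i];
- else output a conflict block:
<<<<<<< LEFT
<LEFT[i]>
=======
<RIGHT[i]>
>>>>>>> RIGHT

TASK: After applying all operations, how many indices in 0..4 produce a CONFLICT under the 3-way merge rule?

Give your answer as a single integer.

Final LEFT:  [bravo, echo, golf, hotel, golf]
Final RIGHT: [alpha, foxtrot, alpha, bravo, golf]
i=0: BASE=india L=bravo R=alpha all differ -> CONFLICT
i=1: L=echo=BASE, R=foxtrot -> take RIGHT -> foxtrot
i=2: L=golf=BASE, R=alpha -> take RIGHT -> alpha
i=3: L=hotel, R=bravo=BASE -> take LEFT -> hotel
i=4: L=golf R=golf -> agree -> golf
Conflict count: 1

Answer: 1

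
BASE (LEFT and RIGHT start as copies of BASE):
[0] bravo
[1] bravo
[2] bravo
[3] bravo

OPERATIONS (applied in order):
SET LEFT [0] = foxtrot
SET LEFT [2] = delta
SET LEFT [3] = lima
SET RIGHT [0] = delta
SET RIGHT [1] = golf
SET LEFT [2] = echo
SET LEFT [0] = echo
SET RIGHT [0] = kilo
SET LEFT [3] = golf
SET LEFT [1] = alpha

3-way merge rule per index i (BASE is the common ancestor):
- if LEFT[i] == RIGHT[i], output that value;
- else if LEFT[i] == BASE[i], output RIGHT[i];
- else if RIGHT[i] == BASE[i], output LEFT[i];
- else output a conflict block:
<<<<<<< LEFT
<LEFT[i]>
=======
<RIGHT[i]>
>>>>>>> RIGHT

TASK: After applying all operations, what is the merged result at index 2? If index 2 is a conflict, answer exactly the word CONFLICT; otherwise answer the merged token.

Answer: echo

Derivation:
Final LEFT:  [echo, alpha, echo, golf]
Final RIGHT: [kilo, golf, bravo, bravo]
i=0: BASE=bravo L=echo R=kilo all differ -> CONFLICT
i=1: BASE=bravo L=alpha R=golf all differ -> CONFLICT
i=2: L=echo, R=bravo=BASE -> take LEFT -> echo
i=3: L=golf, R=bravo=BASE -> take LEFT -> golf
Index 2 -> echo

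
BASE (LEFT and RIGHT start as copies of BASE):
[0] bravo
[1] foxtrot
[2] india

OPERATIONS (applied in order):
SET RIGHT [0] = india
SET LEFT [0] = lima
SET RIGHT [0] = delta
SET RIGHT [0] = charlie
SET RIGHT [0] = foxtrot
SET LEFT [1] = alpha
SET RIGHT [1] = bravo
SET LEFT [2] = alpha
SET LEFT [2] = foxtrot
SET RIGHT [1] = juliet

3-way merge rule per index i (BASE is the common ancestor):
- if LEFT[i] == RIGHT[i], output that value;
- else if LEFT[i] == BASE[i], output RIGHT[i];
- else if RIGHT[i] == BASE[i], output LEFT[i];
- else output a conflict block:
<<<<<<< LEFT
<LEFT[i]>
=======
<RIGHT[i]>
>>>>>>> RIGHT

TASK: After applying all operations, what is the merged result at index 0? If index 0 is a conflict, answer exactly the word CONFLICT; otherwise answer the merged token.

Final LEFT:  [lima, alpha, foxtrot]
Final RIGHT: [foxtrot, juliet, india]
i=0: BASE=bravo L=lima R=foxtrot all differ -> CONFLICT
i=1: BASE=foxtrot L=alpha R=juliet all differ -> CONFLICT
i=2: L=foxtrot, R=india=BASE -> take LEFT -> foxtrot
Index 0 -> CONFLICT

Answer: CONFLICT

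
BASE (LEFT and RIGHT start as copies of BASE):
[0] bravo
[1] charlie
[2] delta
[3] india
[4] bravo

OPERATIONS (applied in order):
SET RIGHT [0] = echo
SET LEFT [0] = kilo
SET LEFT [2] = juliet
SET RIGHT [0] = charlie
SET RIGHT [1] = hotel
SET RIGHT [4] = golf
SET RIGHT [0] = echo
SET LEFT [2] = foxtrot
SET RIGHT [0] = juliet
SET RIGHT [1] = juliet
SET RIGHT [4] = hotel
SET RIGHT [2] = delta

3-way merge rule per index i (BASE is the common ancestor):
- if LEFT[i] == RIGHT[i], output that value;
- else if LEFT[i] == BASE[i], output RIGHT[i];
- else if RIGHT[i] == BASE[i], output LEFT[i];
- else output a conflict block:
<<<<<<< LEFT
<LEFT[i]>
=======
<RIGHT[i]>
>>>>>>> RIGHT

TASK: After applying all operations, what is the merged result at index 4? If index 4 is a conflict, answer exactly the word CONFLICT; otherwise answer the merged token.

Final LEFT:  [kilo, charlie, foxtrot, india, bravo]
Final RIGHT: [juliet, juliet, delta, india, hotel]
i=0: BASE=bravo L=kilo R=juliet all differ -> CONFLICT
i=1: L=charlie=BASE, R=juliet -> take RIGHT -> juliet
i=2: L=foxtrot, R=delta=BASE -> take LEFT -> foxtrot
i=3: L=india R=india -> agree -> india
i=4: L=bravo=BASE, R=hotel -> take RIGHT -> hotel
Index 4 -> hotel

Answer: hotel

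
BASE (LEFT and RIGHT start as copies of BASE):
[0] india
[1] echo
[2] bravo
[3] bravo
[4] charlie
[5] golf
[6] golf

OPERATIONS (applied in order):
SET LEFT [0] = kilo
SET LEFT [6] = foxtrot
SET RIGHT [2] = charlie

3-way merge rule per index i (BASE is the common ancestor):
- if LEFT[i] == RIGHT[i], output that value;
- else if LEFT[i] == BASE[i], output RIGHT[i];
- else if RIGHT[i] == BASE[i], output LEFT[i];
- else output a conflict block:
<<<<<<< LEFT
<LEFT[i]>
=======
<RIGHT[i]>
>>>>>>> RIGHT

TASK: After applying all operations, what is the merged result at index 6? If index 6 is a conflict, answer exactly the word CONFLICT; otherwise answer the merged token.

Final LEFT:  [kilo, echo, bravo, bravo, charlie, golf, foxtrot]
Final RIGHT: [india, echo, charlie, bravo, charlie, golf, golf]
i=0: L=kilo, R=india=BASE -> take LEFT -> kilo
i=1: L=echo R=echo -> agree -> echo
i=2: L=bravo=BASE, R=charlie -> take RIGHT -> charlie
i=3: L=bravo R=bravo -> agree -> bravo
i=4: L=charlie R=charlie -> agree -> charlie
i=5: L=golf R=golf -> agree -> golf
i=6: L=foxtrot, R=golf=BASE -> take LEFT -> foxtrot
Index 6 -> foxtrot

Answer: foxtrot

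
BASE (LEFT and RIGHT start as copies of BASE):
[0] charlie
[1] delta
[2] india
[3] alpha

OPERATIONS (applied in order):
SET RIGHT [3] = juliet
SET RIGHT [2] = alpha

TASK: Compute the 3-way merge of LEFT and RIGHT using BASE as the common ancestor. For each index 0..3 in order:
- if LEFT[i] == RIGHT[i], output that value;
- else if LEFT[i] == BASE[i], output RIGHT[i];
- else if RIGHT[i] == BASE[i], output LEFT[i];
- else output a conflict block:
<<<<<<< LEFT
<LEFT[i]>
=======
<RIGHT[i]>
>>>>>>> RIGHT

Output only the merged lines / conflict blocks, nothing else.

Answer: charlie
delta
alpha
juliet

Derivation:
Final LEFT:  [charlie, delta, india, alpha]
Final RIGHT: [charlie, delta, alpha, juliet]
i=0: L=charlie R=charlie -> agree -> charlie
i=1: L=delta R=delta -> agree -> delta
i=2: L=india=BASE, R=alpha -> take RIGHT -> alpha
i=3: L=alpha=BASE, R=juliet -> take RIGHT -> juliet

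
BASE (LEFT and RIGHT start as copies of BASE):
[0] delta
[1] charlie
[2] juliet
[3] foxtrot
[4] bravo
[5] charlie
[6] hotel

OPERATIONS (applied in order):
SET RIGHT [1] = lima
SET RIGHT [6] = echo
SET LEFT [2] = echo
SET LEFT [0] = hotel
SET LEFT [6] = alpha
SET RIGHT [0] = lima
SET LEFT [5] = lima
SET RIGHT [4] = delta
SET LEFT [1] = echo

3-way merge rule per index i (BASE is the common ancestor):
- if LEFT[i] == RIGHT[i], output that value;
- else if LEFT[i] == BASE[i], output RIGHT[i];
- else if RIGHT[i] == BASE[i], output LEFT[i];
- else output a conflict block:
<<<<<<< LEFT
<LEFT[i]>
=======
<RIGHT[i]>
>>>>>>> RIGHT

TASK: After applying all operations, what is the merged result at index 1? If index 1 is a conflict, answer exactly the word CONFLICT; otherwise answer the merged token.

Final LEFT:  [hotel, echo, echo, foxtrot, bravo, lima, alpha]
Final RIGHT: [lima, lima, juliet, foxtrot, delta, charlie, echo]
i=0: BASE=delta L=hotel R=lima all differ -> CONFLICT
i=1: BASE=charlie L=echo R=lima all differ -> CONFLICT
i=2: L=echo, R=juliet=BASE -> take LEFT -> echo
i=3: L=foxtrot R=foxtrot -> agree -> foxtrot
i=4: L=bravo=BASE, R=delta -> take RIGHT -> delta
i=5: L=lima, R=charlie=BASE -> take LEFT -> lima
i=6: BASE=hotel L=alpha R=echo all differ -> CONFLICT
Index 1 -> CONFLICT

Answer: CONFLICT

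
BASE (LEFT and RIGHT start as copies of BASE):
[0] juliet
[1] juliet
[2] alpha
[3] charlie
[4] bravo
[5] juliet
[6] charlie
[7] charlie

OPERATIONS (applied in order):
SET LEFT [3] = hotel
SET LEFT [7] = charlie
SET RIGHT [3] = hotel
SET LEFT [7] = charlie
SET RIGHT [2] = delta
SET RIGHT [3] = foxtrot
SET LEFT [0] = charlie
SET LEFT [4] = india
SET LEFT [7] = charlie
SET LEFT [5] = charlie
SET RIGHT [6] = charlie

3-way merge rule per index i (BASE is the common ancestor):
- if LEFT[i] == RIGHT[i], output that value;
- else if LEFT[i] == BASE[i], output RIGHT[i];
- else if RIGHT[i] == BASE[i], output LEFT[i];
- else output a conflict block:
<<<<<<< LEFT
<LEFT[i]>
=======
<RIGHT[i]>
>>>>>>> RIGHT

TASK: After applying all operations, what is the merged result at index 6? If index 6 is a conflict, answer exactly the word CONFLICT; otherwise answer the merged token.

Answer: charlie

Derivation:
Final LEFT:  [charlie, juliet, alpha, hotel, india, charlie, charlie, charlie]
Final RIGHT: [juliet, juliet, delta, foxtrot, bravo, juliet, charlie, charlie]
i=0: L=charlie, R=juliet=BASE -> take LEFT -> charlie
i=1: L=juliet R=juliet -> agree -> juliet
i=2: L=alpha=BASE, R=delta -> take RIGHT -> delta
i=3: BASE=charlie L=hotel R=foxtrot all differ -> CONFLICT
i=4: L=india, R=bravo=BASE -> take LEFT -> india
i=5: L=charlie, R=juliet=BASE -> take LEFT -> charlie
i=6: L=charlie R=charlie -> agree -> charlie
i=7: L=charlie R=charlie -> agree -> charlie
Index 6 -> charlie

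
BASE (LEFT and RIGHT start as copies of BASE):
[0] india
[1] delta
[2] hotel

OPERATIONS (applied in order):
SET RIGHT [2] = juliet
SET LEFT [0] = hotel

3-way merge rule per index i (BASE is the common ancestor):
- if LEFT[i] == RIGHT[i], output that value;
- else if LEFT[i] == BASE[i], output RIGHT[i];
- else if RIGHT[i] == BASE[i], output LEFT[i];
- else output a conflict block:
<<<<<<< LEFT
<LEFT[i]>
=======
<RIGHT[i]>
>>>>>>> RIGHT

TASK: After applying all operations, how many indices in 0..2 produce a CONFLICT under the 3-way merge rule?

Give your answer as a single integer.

Final LEFT:  [hotel, delta, hotel]
Final RIGHT: [india, delta, juliet]
i=0: L=hotel, R=india=BASE -> take LEFT -> hotel
i=1: L=delta R=delta -> agree -> delta
i=2: L=hotel=BASE, R=juliet -> take RIGHT -> juliet
Conflict count: 0

Answer: 0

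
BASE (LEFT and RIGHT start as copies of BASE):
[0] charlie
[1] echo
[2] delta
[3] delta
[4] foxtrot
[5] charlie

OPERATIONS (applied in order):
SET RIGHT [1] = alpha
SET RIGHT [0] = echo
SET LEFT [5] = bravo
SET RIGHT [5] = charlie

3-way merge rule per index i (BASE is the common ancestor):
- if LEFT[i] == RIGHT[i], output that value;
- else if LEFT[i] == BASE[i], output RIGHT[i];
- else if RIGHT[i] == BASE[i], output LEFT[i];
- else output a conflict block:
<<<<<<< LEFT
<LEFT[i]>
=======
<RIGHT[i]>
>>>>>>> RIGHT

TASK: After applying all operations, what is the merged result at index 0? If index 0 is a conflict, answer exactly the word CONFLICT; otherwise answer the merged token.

Final LEFT:  [charlie, echo, delta, delta, foxtrot, bravo]
Final RIGHT: [echo, alpha, delta, delta, foxtrot, charlie]
i=0: L=charlie=BASE, R=echo -> take RIGHT -> echo
i=1: L=echo=BASE, R=alpha -> take RIGHT -> alpha
i=2: L=delta R=delta -> agree -> delta
i=3: L=delta R=delta -> agree -> delta
i=4: L=foxtrot R=foxtrot -> agree -> foxtrot
i=5: L=bravo, R=charlie=BASE -> take LEFT -> bravo
Index 0 -> echo

Answer: echo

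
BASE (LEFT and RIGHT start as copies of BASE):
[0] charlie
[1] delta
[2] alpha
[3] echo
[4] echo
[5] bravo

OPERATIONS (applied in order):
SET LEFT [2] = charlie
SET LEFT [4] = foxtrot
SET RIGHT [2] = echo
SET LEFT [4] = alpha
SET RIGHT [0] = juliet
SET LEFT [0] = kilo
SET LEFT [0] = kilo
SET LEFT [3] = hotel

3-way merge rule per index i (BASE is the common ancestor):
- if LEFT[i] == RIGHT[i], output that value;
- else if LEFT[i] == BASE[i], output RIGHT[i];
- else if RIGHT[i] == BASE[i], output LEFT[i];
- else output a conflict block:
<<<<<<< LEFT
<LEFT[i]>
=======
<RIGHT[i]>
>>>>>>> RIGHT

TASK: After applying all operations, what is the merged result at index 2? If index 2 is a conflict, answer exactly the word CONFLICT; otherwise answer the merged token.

Final LEFT:  [kilo, delta, charlie, hotel, alpha, bravo]
Final RIGHT: [juliet, delta, echo, echo, echo, bravo]
i=0: BASE=charlie L=kilo R=juliet all differ -> CONFLICT
i=1: L=delta R=delta -> agree -> delta
i=2: BASE=alpha L=charlie R=echo all differ -> CONFLICT
i=3: L=hotel, R=echo=BASE -> take LEFT -> hotel
i=4: L=alpha, R=echo=BASE -> take LEFT -> alpha
i=5: L=bravo R=bravo -> agree -> bravo
Index 2 -> CONFLICT

Answer: CONFLICT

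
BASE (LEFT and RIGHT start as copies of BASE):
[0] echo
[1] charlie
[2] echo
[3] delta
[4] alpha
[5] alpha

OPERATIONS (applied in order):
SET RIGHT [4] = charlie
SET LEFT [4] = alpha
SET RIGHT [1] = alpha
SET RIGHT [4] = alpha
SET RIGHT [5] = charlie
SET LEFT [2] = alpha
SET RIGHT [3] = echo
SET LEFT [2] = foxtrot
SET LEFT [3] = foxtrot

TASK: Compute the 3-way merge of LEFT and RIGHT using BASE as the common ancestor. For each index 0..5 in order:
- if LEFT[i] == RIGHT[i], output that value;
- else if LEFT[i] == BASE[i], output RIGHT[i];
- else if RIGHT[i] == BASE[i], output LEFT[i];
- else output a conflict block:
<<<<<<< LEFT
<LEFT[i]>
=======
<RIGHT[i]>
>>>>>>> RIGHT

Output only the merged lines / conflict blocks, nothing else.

Final LEFT:  [echo, charlie, foxtrot, foxtrot, alpha, alpha]
Final RIGHT: [echo, alpha, echo, echo, alpha, charlie]
i=0: L=echo R=echo -> agree -> echo
i=1: L=charlie=BASE, R=alpha -> take RIGHT -> alpha
i=2: L=foxtrot, R=echo=BASE -> take LEFT -> foxtrot
i=3: BASE=delta L=foxtrot R=echo all differ -> CONFLICT
i=4: L=alpha R=alpha -> agree -> alpha
i=5: L=alpha=BASE, R=charlie -> take RIGHT -> charlie

Answer: echo
alpha
foxtrot
<<<<<<< LEFT
foxtrot
=======
echo
>>>>>>> RIGHT
alpha
charlie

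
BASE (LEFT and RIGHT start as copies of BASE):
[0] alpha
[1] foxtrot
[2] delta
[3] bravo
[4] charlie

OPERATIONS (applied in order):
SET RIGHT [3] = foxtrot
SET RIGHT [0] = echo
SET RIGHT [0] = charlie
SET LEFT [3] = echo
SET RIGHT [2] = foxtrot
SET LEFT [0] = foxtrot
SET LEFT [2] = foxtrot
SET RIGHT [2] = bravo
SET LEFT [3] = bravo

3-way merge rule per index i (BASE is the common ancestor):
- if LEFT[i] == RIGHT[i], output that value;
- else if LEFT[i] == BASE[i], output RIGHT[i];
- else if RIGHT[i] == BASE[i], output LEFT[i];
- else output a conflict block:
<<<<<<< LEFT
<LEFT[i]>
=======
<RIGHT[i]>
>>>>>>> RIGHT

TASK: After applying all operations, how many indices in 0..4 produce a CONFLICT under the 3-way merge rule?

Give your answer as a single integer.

Final LEFT:  [foxtrot, foxtrot, foxtrot, bravo, charlie]
Final RIGHT: [charlie, foxtrot, bravo, foxtrot, charlie]
i=0: BASE=alpha L=foxtrot R=charlie all differ -> CONFLICT
i=1: L=foxtrot R=foxtrot -> agree -> foxtrot
i=2: BASE=delta L=foxtrot R=bravo all differ -> CONFLICT
i=3: L=bravo=BASE, R=foxtrot -> take RIGHT -> foxtrot
i=4: L=charlie R=charlie -> agree -> charlie
Conflict count: 2

Answer: 2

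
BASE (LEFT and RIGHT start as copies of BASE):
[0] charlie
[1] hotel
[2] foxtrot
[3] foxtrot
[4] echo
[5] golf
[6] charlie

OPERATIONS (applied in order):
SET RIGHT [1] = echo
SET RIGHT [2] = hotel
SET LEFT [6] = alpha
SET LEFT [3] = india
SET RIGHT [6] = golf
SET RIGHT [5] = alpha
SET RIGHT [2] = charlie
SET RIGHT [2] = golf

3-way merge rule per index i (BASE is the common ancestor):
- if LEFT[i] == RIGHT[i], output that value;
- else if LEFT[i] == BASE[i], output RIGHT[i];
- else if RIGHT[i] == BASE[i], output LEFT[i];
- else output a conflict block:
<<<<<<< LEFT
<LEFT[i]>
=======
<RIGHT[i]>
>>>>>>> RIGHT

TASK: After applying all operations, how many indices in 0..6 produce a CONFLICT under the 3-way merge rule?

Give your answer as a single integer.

Answer: 1

Derivation:
Final LEFT:  [charlie, hotel, foxtrot, india, echo, golf, alpha]
Final RIGHT: [charlie, echo, golf, foxtrot, echo, alpha, golf]
i=0: L=charlie R=charlie -> agree -> charlie
i=1: L=hotel=BASE, R=echo -> take RIGHT -> echo
i=2: L=foxtrot=BASE, R=golf -> take RIGHT -> golf
i=3: L=india, R=foxtrot=BASE -> take LEFT -> india
i=4: L=echo R=echo -> agree -> echo
i=5: L=golf=BASE, R=alpha -> take RIGHT -> alpha
i=6: BASE=charlie L=alpha R=golf all differ -> CONFLICT
Conflict count: 1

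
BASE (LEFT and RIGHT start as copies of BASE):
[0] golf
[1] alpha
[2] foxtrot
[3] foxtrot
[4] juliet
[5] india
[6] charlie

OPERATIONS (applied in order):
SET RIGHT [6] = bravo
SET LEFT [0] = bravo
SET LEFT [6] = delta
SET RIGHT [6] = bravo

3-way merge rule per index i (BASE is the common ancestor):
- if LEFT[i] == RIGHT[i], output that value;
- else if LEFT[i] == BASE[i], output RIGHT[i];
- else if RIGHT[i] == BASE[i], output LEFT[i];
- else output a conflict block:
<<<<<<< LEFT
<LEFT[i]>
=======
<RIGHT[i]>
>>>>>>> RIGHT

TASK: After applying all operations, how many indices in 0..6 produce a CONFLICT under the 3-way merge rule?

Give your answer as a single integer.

Answer: 1

Derivation:
Final LEFT:  [bravo, alpha, foxtrot, foxtrot, juliet, india, delta]
Final RIGHT: [golf, alpha, foxtrot, foxtrot, juliet, india, bravo]
i=0: L=bravo, R=golf=BASE -> take LEFT -> bravo
i=1: L=alpha R=alpha -> agree -> alpha
i=2: L=foxtrot R=foxtrot -> agree -> foxtrot
i=3: L=foxtrot R=foxtrot -> agree -> foxtrot
i=4: L=juliet R=juliet -> agree -> juliet
i=5: L=india R=india -> agree -> india
i=6: BASE=charlie L=delta R=bravo all differ -> CONFLICT
Conflict count: 1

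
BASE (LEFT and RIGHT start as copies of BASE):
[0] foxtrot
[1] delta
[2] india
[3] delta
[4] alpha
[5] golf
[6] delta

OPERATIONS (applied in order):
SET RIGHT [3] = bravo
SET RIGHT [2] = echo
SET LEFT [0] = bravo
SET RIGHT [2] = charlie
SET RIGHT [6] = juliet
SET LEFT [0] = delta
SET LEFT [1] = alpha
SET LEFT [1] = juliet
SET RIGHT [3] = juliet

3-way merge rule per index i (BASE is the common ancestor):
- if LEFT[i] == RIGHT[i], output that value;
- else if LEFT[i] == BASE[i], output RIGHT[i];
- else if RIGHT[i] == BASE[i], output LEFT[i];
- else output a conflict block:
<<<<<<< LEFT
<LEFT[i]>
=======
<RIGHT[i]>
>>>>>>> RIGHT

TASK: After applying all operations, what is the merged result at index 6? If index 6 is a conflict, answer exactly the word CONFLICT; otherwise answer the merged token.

Final LEFT:  [delta, juliet, india, delta, alpha, golf, delta]
Final RIGHT: [foxtrot, delta, charlie, juliet, alpha, golf, juliet]
i=0: L=delta, R=foxtrot=BASE -> take LEFT -> delta
i=1: L=juliet, R=delta=BASE -> take LEFT -> juliet
i=2: L=india=BASE, R=charlie -> take RIGHT -> charlie
i=3: L=delta=BASE, R=juliet -> take RIGHT -> juliet
i=4: L=alpha R=alpha -> agree -> alpha
i=5: L=golf R=golf -> agree -> golf
i=6: L=delta=BASE, R=juliet -> take RIGHT -> juliet
Index 6 -> juliet

Answer: juliet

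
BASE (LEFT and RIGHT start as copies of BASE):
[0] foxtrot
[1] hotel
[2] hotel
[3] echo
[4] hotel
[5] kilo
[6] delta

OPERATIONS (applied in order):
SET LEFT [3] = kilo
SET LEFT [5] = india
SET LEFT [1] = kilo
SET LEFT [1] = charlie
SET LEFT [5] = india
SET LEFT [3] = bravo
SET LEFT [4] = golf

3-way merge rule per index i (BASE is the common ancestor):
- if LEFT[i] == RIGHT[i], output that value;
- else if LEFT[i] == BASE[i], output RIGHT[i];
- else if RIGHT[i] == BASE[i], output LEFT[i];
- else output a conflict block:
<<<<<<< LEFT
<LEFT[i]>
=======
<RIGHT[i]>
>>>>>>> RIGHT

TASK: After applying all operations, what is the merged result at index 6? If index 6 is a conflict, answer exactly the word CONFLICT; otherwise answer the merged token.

Final LEFT:  [foxtrot, charlie, hotel, bravo, golf, india, delta]
Final RIGHT: [foxtrot, hotel, hotel, echo, hotel, kilo, delta]
i=0: L=foxtrot R=foxtrot -> agree -> foxtrot
i=1: L=charlie, R=hotel=BASE -> take LEFT -> charlie
i=2: L=hotel R=hotel -> agree -> hotel
i=3: L=bravo, R=echo=BASE -> take LEFT -> bravo
i=4: L=golf, R=hotel=BASE -> take LEFT -> golf
i=5: L=india, R=kilo=BASE -> take LEFT -> india
i=6: L=delta R=delta -> agree -> delta
Index 6 -> delta

Answer: delta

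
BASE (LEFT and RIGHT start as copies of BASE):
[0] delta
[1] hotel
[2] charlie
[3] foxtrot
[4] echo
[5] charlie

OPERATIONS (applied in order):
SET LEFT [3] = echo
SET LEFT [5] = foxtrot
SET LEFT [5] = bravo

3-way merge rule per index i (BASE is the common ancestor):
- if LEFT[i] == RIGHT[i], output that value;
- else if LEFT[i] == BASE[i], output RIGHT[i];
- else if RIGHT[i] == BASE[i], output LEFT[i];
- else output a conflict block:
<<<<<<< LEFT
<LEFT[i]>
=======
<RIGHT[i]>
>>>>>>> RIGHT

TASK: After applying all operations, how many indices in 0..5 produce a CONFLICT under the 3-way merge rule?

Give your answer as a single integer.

Final LEFT:  [delta, hotel, charlie, echo, echo, bravo]
Final RIGHT: [delta, hotel, charlie, foxtrot, echo, charlie]
i=0: L=delta R=delta -> agree -> delta
i=1: L=hotel R=hotel -> agree -> hotel
i=2: L=charlie R=charlie -> agree -> charlie
i=3: L=echo, R=foxtrot=BASE -> take LEFT -> echo
i=4: L=echo R=echo -> agree -> echo
i=5: L=bravo, R=charlie=BASE -> take LEFT -> bravo
Conflict count: 0

Answer: 0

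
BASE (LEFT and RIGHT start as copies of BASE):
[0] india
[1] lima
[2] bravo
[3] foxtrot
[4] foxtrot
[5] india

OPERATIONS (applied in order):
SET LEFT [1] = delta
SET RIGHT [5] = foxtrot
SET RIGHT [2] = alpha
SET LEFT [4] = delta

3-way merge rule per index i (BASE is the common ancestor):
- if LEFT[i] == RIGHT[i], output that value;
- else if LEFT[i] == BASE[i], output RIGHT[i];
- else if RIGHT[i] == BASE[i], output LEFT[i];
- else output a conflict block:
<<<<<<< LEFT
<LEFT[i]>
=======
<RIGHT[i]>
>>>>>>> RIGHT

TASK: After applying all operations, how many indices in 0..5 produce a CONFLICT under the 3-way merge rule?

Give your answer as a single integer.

Answer: 0

Derivation:
Final LEFT:  [india, delta, bravo, foxtrot, delta, india]
Final RIGHT: [india, lima, alpha, foxtrot, foxtrot, foxtrot]
i=0: L=india R=india -> agree -> india
i=1: L=delta, R=lima=BASE -> take LEFT -> delta
i=2: L=bravo=BASE, R=alpha -> take RIGHT -> alpha
i=3: L=foxtrot R=foxtrot -> agree -> foxtrot
i=4: L=delta, R=foxtrot=BASE -> take LEFT -> delta
i=5: L=india=BASE, R=foxtrot -> take RIGHT -> foxtrot
Conflict count: 0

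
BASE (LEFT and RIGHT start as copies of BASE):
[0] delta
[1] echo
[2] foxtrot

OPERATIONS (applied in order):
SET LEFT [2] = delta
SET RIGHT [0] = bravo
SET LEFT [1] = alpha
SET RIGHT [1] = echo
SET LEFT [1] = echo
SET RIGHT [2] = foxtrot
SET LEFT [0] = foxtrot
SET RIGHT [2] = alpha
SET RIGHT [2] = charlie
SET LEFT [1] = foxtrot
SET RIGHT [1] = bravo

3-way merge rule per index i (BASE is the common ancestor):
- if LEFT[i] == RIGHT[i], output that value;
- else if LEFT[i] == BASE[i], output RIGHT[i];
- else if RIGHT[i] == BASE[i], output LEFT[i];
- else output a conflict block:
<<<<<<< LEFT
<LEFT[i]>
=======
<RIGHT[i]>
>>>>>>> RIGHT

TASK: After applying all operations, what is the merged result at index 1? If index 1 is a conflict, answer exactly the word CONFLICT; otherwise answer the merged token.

Answer: CONFLICT

Derivation:
Final LEFT:  [foxtrot, foxtrot, delta]
Final RIGHT: [bravo, bravo, charlie]
i=0: BASE=delta L=foxtrot R=bravo all differ -> CONFLICT
i=1: BASE=echo L=foxtrot R=bravo all differ -> CONFLICT
i=2: BASE=foxtrot L=delta R=charlie all differ -> CONFLICT
Index 1 -> CONFLICT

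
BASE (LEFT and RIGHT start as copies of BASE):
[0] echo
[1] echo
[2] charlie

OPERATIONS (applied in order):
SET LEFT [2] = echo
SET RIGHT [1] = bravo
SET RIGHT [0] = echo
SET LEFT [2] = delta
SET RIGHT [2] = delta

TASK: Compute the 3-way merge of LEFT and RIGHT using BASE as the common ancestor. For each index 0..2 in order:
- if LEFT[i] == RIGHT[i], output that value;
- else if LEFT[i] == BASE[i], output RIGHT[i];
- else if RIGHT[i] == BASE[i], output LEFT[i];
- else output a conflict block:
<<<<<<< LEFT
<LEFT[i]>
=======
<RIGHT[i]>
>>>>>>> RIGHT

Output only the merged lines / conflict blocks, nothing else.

Answer: echo
bravo
delta

Derivation:
Final LEFT:  [echo, echo, delta]
Final RIGHT: [echo, bravo, delta]
i=0: L=echo R=echo -> agree -> echo
i=1: L=echo=BASE, R=bravo -> take RIGHT -> bravo
i=2: L=delta R=delta -> agree -> delta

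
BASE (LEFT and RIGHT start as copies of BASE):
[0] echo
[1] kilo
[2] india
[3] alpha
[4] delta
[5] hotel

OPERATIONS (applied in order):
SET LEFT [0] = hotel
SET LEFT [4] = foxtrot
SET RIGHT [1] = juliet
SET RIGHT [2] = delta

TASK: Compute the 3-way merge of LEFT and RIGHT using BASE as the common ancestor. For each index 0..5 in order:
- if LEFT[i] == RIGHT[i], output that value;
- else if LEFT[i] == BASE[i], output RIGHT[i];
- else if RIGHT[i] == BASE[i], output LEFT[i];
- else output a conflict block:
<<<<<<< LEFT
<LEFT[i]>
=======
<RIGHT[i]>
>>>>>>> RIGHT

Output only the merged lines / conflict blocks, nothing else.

Answer: hotel
juliet
delta
alpha
foxtrot
hotel

Derivation:
Final LEFT:  [hotel, kilo, india, alpha, foxtrot, hotel]
Final RIGHT: [echo, juliet, delta, alpha, delta, hotel]
i=0: L=hotel, R=echo=BASE -> take LEFT -> hotel
i=1: L=kilo=BASE, R=juliet -> take RIGHT -> juliet
i=2: L=india=BASE, R=delta -> take RIGHT -> delta
i=3: L=alpha R=alpha -> agree -> alpha
i=4: L=foxtrot, R=delta=BASE -> take LEFT -> foxtrot
i=5: L=hotel R=hotel -> agree -> hotel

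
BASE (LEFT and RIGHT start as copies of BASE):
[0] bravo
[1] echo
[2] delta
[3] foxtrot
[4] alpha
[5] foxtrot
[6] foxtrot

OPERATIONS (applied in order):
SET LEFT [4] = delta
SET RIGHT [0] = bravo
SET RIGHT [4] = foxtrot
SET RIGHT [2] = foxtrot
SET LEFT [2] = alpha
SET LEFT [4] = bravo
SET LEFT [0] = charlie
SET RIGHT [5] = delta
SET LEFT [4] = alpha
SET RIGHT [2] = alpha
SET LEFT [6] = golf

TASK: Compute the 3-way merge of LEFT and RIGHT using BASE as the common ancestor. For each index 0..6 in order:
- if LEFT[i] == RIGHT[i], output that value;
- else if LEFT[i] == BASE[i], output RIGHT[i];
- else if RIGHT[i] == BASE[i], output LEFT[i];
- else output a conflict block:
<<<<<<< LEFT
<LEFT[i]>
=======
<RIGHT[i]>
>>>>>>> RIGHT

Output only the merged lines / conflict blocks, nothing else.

Answer: charlie
echo
alpha
foxtrot
foxtrot
delta
golf

Derivation:
Final LEFT:  [charlie, echo, alpha, foxtrot, alpha, foxtrot, golf]
Final RIGHT: [bravo, echo, alpha, foxtrot, foxtrot, delta, foxtrot]
i=0: L=charlie, R=bravo=BASE -> take LEFT -> charlie
i=1: L=echo R=echo -> agree -> echo
i=2: L=alpha R=alpha -> agree -> alpha
i=3: L=foxtrot R=foxtrot -> agree -> foxtrot
i=4: L=alpha=BASE, R=foxtrot -> take RIGHT -> foxtrot
i=5: L=foxtrot=BASE, R=delta -> take RIGHT -> delta
i=6: L=golf, R=foxtrot=BASE -> take LEFT -> golf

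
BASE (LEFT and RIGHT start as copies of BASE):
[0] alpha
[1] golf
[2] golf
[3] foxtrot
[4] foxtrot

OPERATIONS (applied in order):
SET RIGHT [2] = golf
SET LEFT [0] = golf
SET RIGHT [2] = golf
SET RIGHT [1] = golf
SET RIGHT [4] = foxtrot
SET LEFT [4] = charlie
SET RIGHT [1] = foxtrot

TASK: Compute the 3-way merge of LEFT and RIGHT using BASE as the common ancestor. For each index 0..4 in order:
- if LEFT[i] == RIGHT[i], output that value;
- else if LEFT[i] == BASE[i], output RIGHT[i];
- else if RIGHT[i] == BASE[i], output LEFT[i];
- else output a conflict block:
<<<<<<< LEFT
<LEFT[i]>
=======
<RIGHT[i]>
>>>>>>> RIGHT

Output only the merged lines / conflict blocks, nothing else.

Final LEFT:  [golf, golf, golf, foxtrot, charlie]
Final RIGHT: [alpha, foxtrot, golf, foxtrot, foxtrot]
i=0: L=golf, R=alpha=BASE -> take LEFT -> golf
i=1: L=golf=BASE, R=foxtrot -> take RIGHT -> foxtrot
i=2: L=golf R=golf -> agree -> golf
i=3: L=foxtrot R=foxtrot -> agree -> foxtrot
i=4: L=charlie, R=foxtrot=BASE -> take LEFT -> charlie

Answer: golf
foxtrot
golf
foxtrot
charlie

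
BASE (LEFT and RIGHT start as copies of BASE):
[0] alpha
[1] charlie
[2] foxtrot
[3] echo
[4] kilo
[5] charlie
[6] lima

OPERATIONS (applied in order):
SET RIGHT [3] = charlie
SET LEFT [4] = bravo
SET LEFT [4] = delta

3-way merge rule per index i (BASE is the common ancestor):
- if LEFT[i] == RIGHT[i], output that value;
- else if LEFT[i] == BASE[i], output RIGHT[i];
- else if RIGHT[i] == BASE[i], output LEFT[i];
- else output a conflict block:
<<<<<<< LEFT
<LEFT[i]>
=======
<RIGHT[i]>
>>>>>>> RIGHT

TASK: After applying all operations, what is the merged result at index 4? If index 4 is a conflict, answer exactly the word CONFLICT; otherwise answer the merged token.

Answer: delta

Derivation:
Final LEFT:  [alpha, charlie, foxtrot, echo, delta, charlie, lima]
Final RIGHT: [alpha, charlie, foxtrot, charlie, kilo, charlie, lima]
i=0: L=alpha R=alpha -> agree -> alpha
i=1: L=charlie R=charlie -> agree -> charlie
i=2: L=foxtrot R=foxtrot -> agree -> foxtrot
i=3: L=echo=BASE, R=charlie -> take RIGHT -> charlie
i=4: L=delta, R=kilo=BASE -> take LEFT -> delta
i=5: L=charlie R=charlie -> agree -> charlie
i=6: L=lima R=lima -> agree -> lima
Index 4 -> delta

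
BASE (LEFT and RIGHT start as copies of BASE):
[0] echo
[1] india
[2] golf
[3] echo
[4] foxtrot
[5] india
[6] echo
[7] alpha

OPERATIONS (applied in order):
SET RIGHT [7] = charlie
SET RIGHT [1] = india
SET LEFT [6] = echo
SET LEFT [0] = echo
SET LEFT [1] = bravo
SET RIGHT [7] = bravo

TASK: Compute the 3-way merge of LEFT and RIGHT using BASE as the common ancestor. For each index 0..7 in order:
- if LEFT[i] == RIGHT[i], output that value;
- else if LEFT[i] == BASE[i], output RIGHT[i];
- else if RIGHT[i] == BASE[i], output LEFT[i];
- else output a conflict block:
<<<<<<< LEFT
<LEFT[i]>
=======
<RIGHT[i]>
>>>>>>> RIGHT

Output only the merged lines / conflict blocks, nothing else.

Answer: echo
bravo
golf
echo
foxtrot
india
echo
bravo

Derivation:
Final LEFT:  [echo, bravo, golf, echo, foxtrot, india, echo, alpha]
Final RIGHT: [echo, india, golf, echo, foxtrot, india, echo, bravo]
i=0: L=echo R=echo -> agree -> echo
i=1: L=bravo, R=india=BASE -> take LEFT -> bravo
i=2: L=golf R=golf -> agree -> golf
i=3: L=echo R=echo -> agree -> echo
i=4: L=foxtrot R=foxtrot -> agree -> foxtrot
i=5: L=india R=india -> agree -> india
i=6: L=echo R=echo -> agree -> echo
i=7: L=alpha=BASE, R=bravo -> take RIGHT -> bravo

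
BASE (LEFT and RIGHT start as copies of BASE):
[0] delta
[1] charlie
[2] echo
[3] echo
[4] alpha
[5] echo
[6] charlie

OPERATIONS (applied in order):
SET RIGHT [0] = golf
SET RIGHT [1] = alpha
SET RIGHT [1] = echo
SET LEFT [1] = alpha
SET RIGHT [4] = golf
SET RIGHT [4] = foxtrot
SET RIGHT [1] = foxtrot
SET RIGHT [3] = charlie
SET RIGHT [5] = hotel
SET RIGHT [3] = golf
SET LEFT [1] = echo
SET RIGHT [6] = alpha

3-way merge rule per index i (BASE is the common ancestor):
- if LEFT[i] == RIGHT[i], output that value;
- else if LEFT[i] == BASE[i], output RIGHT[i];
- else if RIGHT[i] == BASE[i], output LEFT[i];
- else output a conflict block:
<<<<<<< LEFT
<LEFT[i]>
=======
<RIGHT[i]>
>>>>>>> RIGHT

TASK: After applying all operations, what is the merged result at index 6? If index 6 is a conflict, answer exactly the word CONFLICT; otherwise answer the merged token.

Final LEFT:  [delta, echo, echo, echo, alpha, echo, charlie]
Final RIGHT: [golf, foxtrot, echo, golf, foxtrot, hotel, alpha]
i=0: L=delta=BASE, R=golf -> take RIGHT -> golf
i=1: BASE=charlie L=echo R=foxtrot all differ -> CONFLICT
i=2: L=echo R=echo -> agree -> echo
i=3: L=echo=BASE, R=golf -> take RIGHT -> golf
i=4: L=alpha=BASE, R=foxtrot -> take RIGHT -> foxtrot
i=5: L=echo=BASE, R=hotel -> take RIGHT -> hotel
i=6: L=charlie=BASE, R=alpha -> take RIGHT -> alpha
Index 6 -> alpha

Answer: alpha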